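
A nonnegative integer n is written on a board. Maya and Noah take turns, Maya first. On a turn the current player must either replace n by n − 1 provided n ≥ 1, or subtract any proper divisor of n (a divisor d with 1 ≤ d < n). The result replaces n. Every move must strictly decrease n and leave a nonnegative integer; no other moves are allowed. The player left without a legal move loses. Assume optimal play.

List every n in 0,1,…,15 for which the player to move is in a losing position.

Positions with no move are L. A position that does have a move is losing for the player to move precisely when every available move leads to a winning position for the opponent. Fill in the labels:
n=0: no move → L
n=1: reaches L-position 0 → W
n=2: only reaches 1(W), which is W → L
n=3: reaches L-position 2 → W
n=4: reaches L-position 2 → W
n=5: only reaches 4(W), which is W → L
n=6: reaches L-position 5 → W
n=7: only reaches 6(W), which is W → L
n=8: reaches L-position 7 → W
n=9: only reaches 6(W), 8(W), all W → L
n=10: reaches L-position 5 → W
n=11: only reaches 10(W), which is W → L
n=12: reaches L-position 9 → W
n=13: only reaches 12(W), which is W → L
n=14: reaches L-position 7 → W
n=15: only reaches 10(W), 12(W), 14(W), all W → L
The losing starting values of n are exactly the entries labelled L in this table (8 of them).

0, 2, 5, 7, 9, 11, 13, 15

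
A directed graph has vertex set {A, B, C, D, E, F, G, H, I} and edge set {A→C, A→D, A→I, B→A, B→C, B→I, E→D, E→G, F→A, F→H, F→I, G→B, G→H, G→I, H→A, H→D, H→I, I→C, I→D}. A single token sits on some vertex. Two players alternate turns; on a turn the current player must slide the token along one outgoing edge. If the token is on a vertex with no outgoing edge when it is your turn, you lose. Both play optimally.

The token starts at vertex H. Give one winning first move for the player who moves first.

Move to D.

Compute win/loss labels from the base case upward. A position with no move is L. Any other position is W if it can reach an L in one move, else L.
Every edge goes from a vertex to one that appears earlier in the order C, D, I, A, B, H, G, F, E, so processing vertices in that order labels each vertex after all of its successors.
C: no outgoing edge → L
D: no outgoing edge → L
I: →D(L), so W
A: →D(L), so W
B: →C(L), so W
H: →D(L), so W
G: →H(W), B(W), I(W) — all W, so L
F: →H(W), A(W), I(W) — all W, so L
E: →G(L), so W
From H, the L positions reachable in one move are: D.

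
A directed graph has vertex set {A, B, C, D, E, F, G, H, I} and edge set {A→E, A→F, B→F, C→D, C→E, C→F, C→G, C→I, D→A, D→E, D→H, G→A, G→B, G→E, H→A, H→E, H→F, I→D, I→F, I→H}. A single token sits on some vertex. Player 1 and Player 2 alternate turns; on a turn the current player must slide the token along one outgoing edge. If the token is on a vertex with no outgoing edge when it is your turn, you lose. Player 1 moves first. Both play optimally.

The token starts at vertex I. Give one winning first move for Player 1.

Move to F.

Positions with no move are L. A position that does have a move is losing for the player to move precisely when every available move leads to a winning position for the opponent. Fill in the labels:
Every edge goes from a vertex to one that appears earlier in the order E, F, A, B, H, D, I, G, C, so processing vertices in that order labels each vertex after all of its successors.
E: no outgoing edge → L
F: no outgoing edge → L
A: W (go to F, an L position)
B: W (go to F, an L position)
H: W (go to F, an L position)
D: W (go to E, an L position)
I: W (go to F, an L position)
G: W (go to E, an L position)
C: W (go to F, an L position)
From I, the L positions reachable in one move are: F.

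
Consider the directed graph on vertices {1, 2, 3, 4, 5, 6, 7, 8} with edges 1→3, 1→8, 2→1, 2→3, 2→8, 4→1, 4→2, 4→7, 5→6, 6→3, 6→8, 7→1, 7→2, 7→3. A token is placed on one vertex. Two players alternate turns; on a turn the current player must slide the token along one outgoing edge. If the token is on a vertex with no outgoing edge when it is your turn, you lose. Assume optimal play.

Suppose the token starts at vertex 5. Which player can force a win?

The second player wins.

Work bottom-up. With no move the player to move loses. Otherwise the position is W if at least one move leads to an L position for the opponent, and L if every move leads to a W.
Every edge goes from a vertex to one that appears earlier in the order 8, 3, 6, 1, 5, 2, 7, 4, so processing vertices in that order labels each vertex after all of its successors.
8: no outgoing edge → L
3: no outgoing edge → L
6: W (go to 3, an L position)
1: W (go to 3, an L position)
5: L (sole option 6(W) is W)
2: W (go to 3, an L position)
7: W (go to 3, an L position)
4: L (options 7(W), 2(W), 1(W) are all W)
Every move from 5 reaches a W position, so the mover loses.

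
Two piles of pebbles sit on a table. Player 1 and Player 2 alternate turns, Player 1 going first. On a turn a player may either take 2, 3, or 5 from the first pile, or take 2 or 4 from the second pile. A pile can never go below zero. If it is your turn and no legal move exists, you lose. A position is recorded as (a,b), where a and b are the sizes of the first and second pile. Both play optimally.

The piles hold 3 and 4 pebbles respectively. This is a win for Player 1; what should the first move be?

Work bottom-up. With no move the player to move loses. Otherwise the position is W if at least one move leads to an L position for the opponent, and L if every move leads to a W.
No move ever increases a pile, so every position that can arise here has a ≤ 3 and b ≤ 4; it is enough to label the cells with 0 ≤ a ≤ 3 and 0 ≤ b ≤ 4.
Every move lowers a or b (never raises either), so fill the grid row by row in increasing a, and left to right within a row: each cell's successors are then already labelled.
      b=0  b=1  b=2  b=3  b=4
a=0:    L    L    W    W    W
a=1:    L    L    W    W    W
a=2:    W    W    L    L    W
a=3:    W    W    L    L    W
Cells with no legal move (terminal, hence L): (0,0), (0,1), (1,0), (1,1).
The remaining L cells, each justified by listing all of its moves:
(2,2): L (options (0,2)(W), (2,0)(W) are all W)
(2,3): L (options (0,3)(W), (2,1)(W) are all W)
(3,2): L (options (1,2)(W), (0,2)(W), (3,0)(W) are all W)
(3,3): L (options (1,3)(W), (0,3)(W), (3,1)(W) are all W)
Every other cell has at least one move into one of the L cells above, so it is W.
From (3,4), the L positions reachable in one move are: (3,2).

Move to (3,2).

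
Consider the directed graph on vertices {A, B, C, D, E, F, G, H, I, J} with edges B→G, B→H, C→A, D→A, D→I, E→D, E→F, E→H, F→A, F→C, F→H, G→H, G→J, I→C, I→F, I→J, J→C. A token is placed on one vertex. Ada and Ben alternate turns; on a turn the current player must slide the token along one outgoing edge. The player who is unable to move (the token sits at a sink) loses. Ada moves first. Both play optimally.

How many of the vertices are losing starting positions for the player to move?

Compute win/loss labels from the base case upward. A position with no move is L. Any other position is W if it can reach an L in one move, else L.
Every edge goes from a vertex to one that appears earlier in the order H, A, C, J, G, F, B, I, D, E, so processing vertices in that order labels each vertex after all of its successors.
H: no outgoing edge → L
A: no outgoing edge → L
C: W (go to A, an L position)
J: L (sole option C(W) is W)
G: W (go to J, an L position)
F: W (go to A, an L position)
B: W (go to H, an L position)
I: W (go to J, an L position)
D: W (go to A, an L position)
E: W (go to H, an L position)
The L vertices are A, H, J; that is 3 in all.

3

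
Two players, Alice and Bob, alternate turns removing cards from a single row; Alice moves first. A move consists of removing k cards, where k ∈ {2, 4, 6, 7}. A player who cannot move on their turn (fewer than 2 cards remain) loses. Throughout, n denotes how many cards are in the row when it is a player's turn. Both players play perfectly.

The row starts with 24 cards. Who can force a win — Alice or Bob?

Classify positions by backward induction: terminal positions (no move available) are L. From any other position, the mover wins iff some move reaches an L.
n=0: no move → L
n=1: no move → L
n=2: W (go to 0, an L position)
n=3: W (go to 1, an L position)
n=4: W (go to 0, an L position)
n=5: W (go to 1, an L position)
n=6: W (go to 0, an L position)
n=7: W (go to 1, an L position)
n=8: W (go to 1, an L position)
n=9: L (options 7(W), 5(W), 3(W), 2(W) are all W)
n=10: L (options 8(W), 6(W), 4(W), 3(W) are all W)
n=11: W (go to 9, an L position)
n=12: W (go to 10, an L position)
n=13: W (go to 9, an L position)
n=14: W (go to 10, an L position)
n=15: W (go to 9, an L position)
n=16: W (go to 10, an L position)
n=17: W (go to 10, an L position)
n=18: L (options 16(W), 14(W), 12(W), 11(W) are all W)
n=19: L (options 17(W), 15(W), 13(W), 12(W) are all W)
n=20: W (go to 18, an L position)
n=21: W (go to 19, an L position)
n=22: W (go to 18, an L position)
n=23: W (go to 19, an L position)
n=24: W (go to 18, an L position)
The starting position 24 is W: Alice should remove 6, leaving 18, handing over an L position.

Alice wins.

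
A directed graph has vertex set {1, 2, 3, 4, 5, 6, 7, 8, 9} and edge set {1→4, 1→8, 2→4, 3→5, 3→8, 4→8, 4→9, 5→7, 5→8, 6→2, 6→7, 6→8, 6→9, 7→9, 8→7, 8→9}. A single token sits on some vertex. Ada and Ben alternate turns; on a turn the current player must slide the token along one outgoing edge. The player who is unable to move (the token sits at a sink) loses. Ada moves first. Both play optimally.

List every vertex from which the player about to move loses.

Classify positions by backward induction: terminal positions (no move available) are L. From any other position, the mover wins iff some move reaches an L.
Every edge goes from a vertex to one that appears earlier in the order 9, 7, 8, 4, 5, 2, 6, 3, 1, so processing vertices in that order labels each vertex after all of its successors.
9: no outgoing edge → L
7: reaches L-position 9 → W
8: reaches L-position 9 → W
4: reaches L-position 9 → W
5: only reaches 8(W), 7(W), all W → L
2: only reaches 4(W), which is W → L
6: reaches L-position 2 → W
3: reaches L-position 5 → W
1: only reaches 4(W), 8(W), all W → L
Reading off the rows marked L gives the requested list; there are 4 such vertices.

1, 2, 5, 9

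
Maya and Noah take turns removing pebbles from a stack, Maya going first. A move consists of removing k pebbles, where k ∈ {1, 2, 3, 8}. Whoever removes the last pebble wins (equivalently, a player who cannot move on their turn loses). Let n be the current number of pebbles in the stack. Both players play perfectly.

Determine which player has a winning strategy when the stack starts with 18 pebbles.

Label each position W (a win for the player to move) or L (a loss). A position with no legal move is L; any other position is W exactly when some move reaches an L, and L when every move reaches a W.
n=0: no move → L
n=1: can move to 0, which is L ⇒ W
n=2: can move to 0, which is L ⇒ W
n=3: can move to 0, which is L ⇒ W
n=4: moves to 3(W), 2(W), 1(W); every one is W ⇒ L
n=5: can move to 4, which is L ⇒ W
n=6: can move to 4, which is L ⇒ W
n=7: can move to 4, which is L ⇒ W
n=8: can move to 0, which is L ⇒ W
n=9: moves to 8(W), 7(W), 6(W), 1(W); every one is W ⇒ L
n=10: can move to 9, which is L ⇒ W
n=11: can move to 9, which is L ⇒ W
n=12: can move to 9, which is L ⇒ W
n=13: moves to 12(W), 11(W), 10(W), 5(W); every one is W ⇒ L
n=14: can move to 13, which is L ⇒ W
n=15: can move to 13, which is L ⇒ W
n=16: can move to 13, which is L ⇒ W
n=17: can move to 9, which is L ⇒ W
n=18: moves to 17(W), 16(W), 15(W), 10(W); every one is W ⇒ L
Every move from 18 reaches a W position, so the mover loses.

Noah wins.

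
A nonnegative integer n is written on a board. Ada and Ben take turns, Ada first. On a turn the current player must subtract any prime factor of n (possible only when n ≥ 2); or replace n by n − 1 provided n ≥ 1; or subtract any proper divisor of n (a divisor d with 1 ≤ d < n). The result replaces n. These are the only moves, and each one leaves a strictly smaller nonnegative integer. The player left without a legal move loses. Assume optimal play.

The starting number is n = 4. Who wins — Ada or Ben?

Ben wins.

Use the standard recursion: the mover loses at a terminal position; elsewhere, the mover wins exactly when some move hands the opponent an L position.
n=0: no move → L
n=1: can move to 0, which is L ⇒ W
n=2: can move to 0, which is L ⇒ W
n=3: can move to 0, which is L ⇒ W
n=4: moves to 2(W), 3(W); every one is W ⇒ L
Every move from 4 reaches a W position, so the mover loses.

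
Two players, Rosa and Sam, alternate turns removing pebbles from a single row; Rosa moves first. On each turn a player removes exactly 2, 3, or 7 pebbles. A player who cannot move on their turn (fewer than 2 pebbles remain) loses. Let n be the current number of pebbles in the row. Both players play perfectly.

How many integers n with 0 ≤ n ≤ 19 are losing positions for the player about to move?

8

Work bottom-up. With no move the player to move loses. Otherwise the position is W if at least one move leads to an L position for the opponent, and L if every move leads to a W.
n=0: no move → L
n=1: no move → L
n=2: W (go to 0, an L position)
n=3: W (go to 1, an L position)
n=4: W (go to 1, an L position)
n=5: L (options 3(W), 2(W) are all W)
n=6: L (options 4(W), 3(W) are all W)
n=7: W (go to 5, an L position)
n=8: W (go to 6, an L position)
n=9: W (go to 6, an L position)
n=10: L (options 8(W), 7(W), 3(W) are all W)
n=11: L (options 9(W), 8(W), 4(W) are all W)
n=12: W (go to 10, an L position)
n=13: W (go to 11, an L position)
n=14: W (go to 11, an L position)
n=15: L (options 13(W), 12(W), 8(W) are all W)
n=16: L (options 14(W), 13(W), 9(W) are all W)
n=17: W (go to 15, an L position)
n=18: W (go to 16, an L position)
n=19: W (go to 16, an L position)
L entries with 0 ≤ n ≤ 19: n = 0, 1, 5, 6, 10, 11, 15, 16; that makes 8.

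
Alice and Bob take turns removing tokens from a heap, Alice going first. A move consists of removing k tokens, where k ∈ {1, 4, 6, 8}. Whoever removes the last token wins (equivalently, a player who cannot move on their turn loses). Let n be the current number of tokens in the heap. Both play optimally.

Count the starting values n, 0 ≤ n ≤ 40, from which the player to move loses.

14

Compute win/loss labels from the base case upward. A position with no move is L. Any other position is W if it can reach an L in one move, else L.
n=0: no move → L
n=1: →0(L), so W
n=2: →1(W) only, which is W, so L
n=3: →2(L), so W
n=4: →0(L), so W
n=5: →4(W), 1(W) — all W, so L
n=6: →5(L), so W
n=7: →6(W), 3(W), 1(W) — all W, so L
n=8: →7(L), so W
n=9: →5(L), so W
n=10: →2(L), so W
n=11: →7(L), so W
n=12: →11(W), 8(W), 6(W), 4(W) — all W, so L
n=13: →12(L), so W
n=14: →13(W), 10(W), 8(W), 6(W) — all W, so L
n=15: →14(L), so W
n=16: →12(L), so W
n=17: →16(W), 13(W), 11(W), 9(W) — all W, so L
n=18: →17(L), so W
n=19: →18(W), 15(W), 13(W), 11(W) — all W, so L
n=20: →19(L), so W
n=21: →17(L), so W
n=22: →14(L), so W
n=23: →19(L), so W
n=24: →23(W), 20(W), 18(W), 16(W) — all W, so L
n=25: →24(L), so W
n=26: →25(W), 22(W), 20(W), 18(W) — all W, so L
n=27: →26(L), so W
n=28: →24(L), so W
n=29: →28(W), 25(W), 23(W), 21(W) — all W, so L
n=30: →29(L), so W
n=31: →30(W), 27(W), 25(W), 23(W) — all W, so L
n=32: →31(L), so W
n=33: →29(L), so W
n=34: →26(L), so W
n=35: →31(L), so W
n=36: →35(W), 32(W), 30(W), 28(W) — all W, so L
n=37: →36(L), so W
n=38: →37(W), 34(W), 32(W), 30(W) — all W, so L
n=39: →38(L), so W
n=40: →36(L), so W
L entries with 0 ≤ n ≤ 40: n = 0, 2, 5, 7, 12, 14, 17, 19, 24, 26, 29, 31, 36, 38; that makes 14.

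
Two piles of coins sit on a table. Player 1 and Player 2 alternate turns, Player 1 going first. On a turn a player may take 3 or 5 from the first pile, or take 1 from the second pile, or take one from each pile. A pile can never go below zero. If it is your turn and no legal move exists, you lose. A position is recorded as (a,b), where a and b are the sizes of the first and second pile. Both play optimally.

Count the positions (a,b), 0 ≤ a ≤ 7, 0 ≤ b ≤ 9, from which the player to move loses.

30

Classify positions by backward induction: terminal positions (no move available) are L. From any other position, the mover wins iff some move reaches an L.
Every move lowers a or b (never raises either), so fill the grid row by row in increasing a, and left to right within a row: each cell's successors are then already labelled.
      b=0  b=1  b=2  b=3  b=4  b=5  b=6  b=7  b=8  b=9
a=0:    L    W    L    W    L    W    L    W    L    W
a=1:    L    W    L    W    L    W    L    W    L    W
a=2:    L    W    L    W    L    W    L    W    L    W
a=3:    W    W    W    W    W    W    W    W    W    W
a=4:    W    L    W    L    W    L    W    L    W    L
a=5:    W    L    W    L    W    L    W    L    W    L
a=6:    W    L    W    L    W    L    W    L    W    L
a=7:    W    W    W    W    W    W    W    W    W    W
Cells with no legal move (terminal, hence L): (0,0), (1,0), (2,0).
The remaining L cells, each justified by listing all of its moves:
(0,2): →(0,1)(W) only, which is W, so L
(0,4): →(0,3)(W) only, which is W, so L
(0,6): →(0,5)(W) only, which is W, so L
(0,8): →(0,7)(W) only, which is W, so L
(1,2): →(1,1)(W), (0,1)(W) — all W, so L
(1,4): →(1,3)(W), (0,3)(W) — all W, so L
(1,6): →(1,5)(W), (0,5)(W) — all W, so L
(1,8): →(1,7)(W), (0,7)(W) — all W, so L
(2,2): →(2,1)(W), (1,1)(W) — all W, so L
(2,4): →(2,3)(W), (1,3)(W) — all W, so L
(2,6): →(2,5)(W), (1,5)(W) — all W, so L
(2,8): →(2,7)(W), (1,7)(W) — all W, so L
(4,1): →(1,1)(W), (4,0)(W), (3,0)(W) — all W, so L
(4,3): →(1,3)(W), (4,2)(W), (3,2)(W) — all W, so L
(4,5): →(1,5)(W), (4,4)(W), (3,4)(W) — all W, so L
(4,7): →(1,7)(W), (4,6)(W), (3,6)(W) — all W, so L
(4,9): →(1,9)(W), (4,8)(W), (3,8)(W) — all W, so L
(5,1): →(2,1)(W), (0,1)(W), (5,0)(W), (4,0)(W) — all W, so L
(5,3): →(2,3)(W), (0,3)(W), (5,2)(W), (4,2)(W) — all W, so L
(5,5): →(2,5)(W), (0,5)(W), (5,4)(W), (4,4)(W) — all W, so L
(5,7): →(2,7)(W), (0,7)(W), (5,6)(W), (4,6)(W) — all W, so L
(5,9): →(2,9)(W), (0,9)(W), (5,8)(W), (4,8)(W) — all W, so L
(6,1): →(3,1)(W), (1,1)(W), (6,0)(W), (5,0)(W) — all W, so L
(6,3): →(3,3)(W), (1,3)(W), (6,2)(W), (5,2)(W) — all W, so L
(6,5): →(3,5)(W), (1,5)(W), (6,4)(W), (5,4)(W) — all W, so L
(6,7): →(3,7)(W), (1,7)(W), (6,6)(W), (5,6)(W) — all W, so L
(6,9): →(3,9)(W), (1,9)(W), (6,8)(W), (5,8)(W) — all W, so L
Every other cell has at least one move into one of the L cells above, so it is W.
L cells per row: a=0: 5, a=1: 5, a=2: 5, a=3: 0, a=4: 5, a=5: 5, a=6: 5, a=7: 0; total 30.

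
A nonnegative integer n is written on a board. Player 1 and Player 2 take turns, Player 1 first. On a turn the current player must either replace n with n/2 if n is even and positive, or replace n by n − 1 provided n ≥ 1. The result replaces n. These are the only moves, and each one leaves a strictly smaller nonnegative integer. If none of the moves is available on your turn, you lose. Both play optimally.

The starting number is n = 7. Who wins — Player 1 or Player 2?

Build the W/L table. Terminal = L. A non-terminal position is W if it has a move to some L; otherwise it is L.
n=0: no move → L
n=1: can move to 0, which is L ⇒ W
n=2: the only move is to 1(W), a W ⇒ L
n=3: can move to 2, which is L ⇒ W
n=4: can move to 2, which is L ⇒ W
n=5: the only move is to 4(W), a W ⇒ L
n=6: can move to 5, which is L ⇒ W
n=7: the only move is to 6(W), a W ⇒ L
The starting position 7 is L: whatever Player 1 does, the opponent receives a W position.

Player 2 wins.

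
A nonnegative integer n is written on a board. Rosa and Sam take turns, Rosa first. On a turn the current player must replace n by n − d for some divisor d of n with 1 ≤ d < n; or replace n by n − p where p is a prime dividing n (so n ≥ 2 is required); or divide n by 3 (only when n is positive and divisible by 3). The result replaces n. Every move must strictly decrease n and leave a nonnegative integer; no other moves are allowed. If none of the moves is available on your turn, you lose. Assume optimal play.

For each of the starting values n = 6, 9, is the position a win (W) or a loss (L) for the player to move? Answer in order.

6: W, 9: L

Compute win/loss labels from the base case upward. A position with no move is L. Any other position is W if it can reach an L in one move, else L.
n=0: no move → L
n=1: no move → L
n=2: →0(L), so W
n=3: →0(L), so W
n=4: →2(W), 3(W) — all W, so L
n=5: →0(L), so W
n=6: →4(L), so W
n=7: →0(L), so W
n=8: →4(L), so W
n=9: →3(W), 6(W), 8(W) — all W, so L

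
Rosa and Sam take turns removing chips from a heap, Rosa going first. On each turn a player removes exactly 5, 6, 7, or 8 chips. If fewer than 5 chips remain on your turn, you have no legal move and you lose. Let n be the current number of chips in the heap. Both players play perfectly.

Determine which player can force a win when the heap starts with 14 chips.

Classify positions by backward induction: terminal positions (no move available) are L. From any other position, the mover wins iff some move reaches an L.
n=0: no move → L
n=1: no move → L
n=2: no move → L
n=3: no move → L
n=4: no move → L
n=5: reaches L-position 0 → W
n=6: reaches L-position 1 → W
n=7: reaches L-position 2 → W
n=8: reaches L-position 3 → W
n=9: reaches L-position 4 → W
n=10: reaches L-position 4 → W
n=11: reaches L-position 4 → W
n=12: reaches L-position 4 → W
n=13: only reaches 8(W), 7(W), 6(W), 5(W), all W → L
n=14: only reaches 9(W), 8(W), 7(W), 6(W), all W → L
The starting position 14 is L: whatever Rosa does, the opponent receives a W position.

Sam wins.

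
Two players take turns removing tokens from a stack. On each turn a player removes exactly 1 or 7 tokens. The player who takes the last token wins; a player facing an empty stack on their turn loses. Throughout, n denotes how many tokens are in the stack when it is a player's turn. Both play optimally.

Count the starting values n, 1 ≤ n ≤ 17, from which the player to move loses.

Work bottom-up. With no move the player to move loses. Otherwise the position is W if at least one move leads to an L position for the opponent, and L if every move leads to a W.
n=0: no move → L
n=1: reaches L-position 0 → W
n=2: only reaches 1(W), which is W → L
n=3: reaches L-position 2 → W
n=4: only reaches 3(W), which is W → L
n=5: reaches L-position 4 → W
n=6: only reaches 5(W), which is W → L
n=7: reaches L-position 6 → W
n=8: only reaches 7(W), 1(W), all W → L
n=9: reaches L-position 8 → W
n=10: only reaches 9(W), 3(W), all W → L
n=11: reaches L-position 10 → W
n=12: only reaches 11(W), 5(W), all W → L
n=13: reaches L-position 12 → W
n=14: only reaches 13(W), 7(W), all W → L
n=15: reaches L-position 14 → W
n=16: only reaches 15(W), 9(W), all W → L
n=17: reaches L-position 16 → W
L entries with 1 ≤ n ≤ 17 (n=0 is outside the asked range and is not counted): n = 2, 4, 6, 8, 10, 12, 14, 16; that makes 8.

8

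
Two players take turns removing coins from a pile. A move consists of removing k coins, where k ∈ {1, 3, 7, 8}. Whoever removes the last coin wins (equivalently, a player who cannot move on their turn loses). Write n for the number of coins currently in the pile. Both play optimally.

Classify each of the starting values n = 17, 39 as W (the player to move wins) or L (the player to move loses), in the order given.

Label each position W (a win for the player to move) or L (a loss). A position with no legal move is L; any other position is W exactly when some move reaches an L, and L when every move reaches a W.
n=0: no move → L
n=1: →0(L), so W
n=2: →1(W) only, which is W, so L
n=3: →2(L), so W
n=4: →3(W), 1(W) — all W, so L
n=5: →4(L), so W
n=6: →5(W), 3(W) — all W, so L
n=7: →6(L), so W
n=8: →0(L), so W
n=9: →6(L), so W
n=10: →2(L), so W
n=11: →4(L), so W
n=12: →4(L), so W
n=13: →6(L), so W
n=14: →6(L), so W
n=15: →14(W), 12(W), 8(W), 7(W) — all W, so L
n=16: →15(L), so W
n=17: →16(W), 14(W), 10(W), 9(W) — all W, so L
n=18: →17(L), so W
n=19: →18(W), 16(W), 12(W), 11(W) — all W, so L
n=20: →19(L), so W
n=21: →20(W), 18(W), 14(W), 13(W) — all W, so L
n=22: →21(L), so W
n=23: →15(L), so W
n=24: →21(L), so W
n=25: →17(L), so W
n=26: →19(L), so W
n=27: →19(L), so W
n=28: →21(L), so W
n=29: →21(L), so W
n=30: →29(W), 27(W), 23(W), 22(W) — all W, so L
n=31: →30(L), so W
n=32: →31(W), 29(W), 25(W), 24(W) — all W, so L
n=33: →32(L), so W
n=34: →33(W), 31(W), 27(W), 26(W) — all W, so L
n=35: →34(L), so W
n=36: →35(W), 33(W), 29(W), 28(W) — all W, so L
n=37: →36(L), so W
n=38: →30(L), so W
n=39: →36(L), so W

17: L, 39: W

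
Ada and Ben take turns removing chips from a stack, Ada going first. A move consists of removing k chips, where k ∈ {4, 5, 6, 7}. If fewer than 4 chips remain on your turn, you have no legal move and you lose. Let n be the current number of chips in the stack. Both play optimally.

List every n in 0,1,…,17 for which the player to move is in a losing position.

0, 1, 2, 3, 11, 12, 13, 14

Positions with no move are L. A position that does have a move is losing for the player to move precisely when every available move leads to a winning position for the opponent. Fill in the labels:
n=0: no move → L
n=1: no move → L
n=2: no move → L
n=3: no move → L
n=4: →0(L), so W
n=5: →1(L), so W
n=6: →2(L), so W
n=7: →3(L), so W
n=8: →3(L), so W
n=9: →3(L), so W
n=10: →3(L), so W
n=11: →7(W), 6(W), 5(W), 4(W) — all W, so L
n=12: →8(W), 7(W), 6(W), 5(W) — all W, so L
n=13: →9(W), 8(W), 7(W), 6(W) — all W, so L
n=14: →10(W), 9(W), 8(W), 7(W) — all W, so L
n=15: →11(L), so W
n=16: →12(L), so W
n=17: →13(L), so W
The losing starting values of n are exactly the entries labelled L in this table (8 of them).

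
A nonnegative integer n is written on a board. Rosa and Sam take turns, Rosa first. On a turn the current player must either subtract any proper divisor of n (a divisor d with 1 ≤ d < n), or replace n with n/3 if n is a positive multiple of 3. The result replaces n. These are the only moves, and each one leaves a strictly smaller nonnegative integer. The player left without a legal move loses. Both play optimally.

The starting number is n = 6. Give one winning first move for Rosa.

Move to 4.

Label each position W (a win for the player to move) or L (a loss). A position with no legal move is L; any other position is W exactly when some move reaches an L, and L when every move reaches a W.
n=0: no move → L
n=1: no move → L
n=2: →1(L), so W
n=3: →1(L), so W
n=4: →2(W), 3(W) — all W, so L
n=5: →4(L), so W
n=6: →4(L), so W
From 6, the L positions reachable in one move are: 4.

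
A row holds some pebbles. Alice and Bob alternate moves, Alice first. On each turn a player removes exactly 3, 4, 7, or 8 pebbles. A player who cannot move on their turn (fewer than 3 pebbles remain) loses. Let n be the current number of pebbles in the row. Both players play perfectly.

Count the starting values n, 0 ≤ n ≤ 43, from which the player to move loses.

Classify positions by backward induction: terminal positions (no move available) are L. From any other position, the mover wins iff some move reaches an L.
n=0: no move → L
n=1: no move → L
n=2: no move → L
n=3: reaches L-position 0 → W
n=4: reaches L-position 1 → W
n=5: reaches L-position 2 → W
n=6: reaches L-position 2 → W
n=7: reaches L-position 0 → W
n=8: reaches L-position 1 → W
n=9: reaches L-position 2 → W
n=10: reaches L-position 2 → W
n=11: only reaches 8(W), 7(W), 4(W), 3(W), all W → L
n=12: only reaches 9(W), 8(W), 5(W), 4(W), all W → L
n=13: only reaches 10(W), 9(W), 6(W), 5(W), all W → L
n=14: reaches L-position 11 → W
n=15: reaches L-position 12 → W
n=16: reaches L-position 13 → W
n=17: reaches L-position 13 → W
n=18: reaches L-position 11 → W
n=19: reaches L-position 12 → W
n=20: reaches L-position 13 → W
n=21: reaches L-position 13 → W
n=22: only reaches 19(W), 18(W), 15(W), 14(W), all W → L
n=23: only reaches 20(W), 19(W), 16(W), 15(W), all W → L
n=24: only reaches 21(W), 20(W), 17(W), 16(W), all W → L
n=25: reaches L-position 22 → W
n=26: reaches L-position 23 → W
n=27: reaches L-position 24 → W
n=28: reaches L-position 24 → W
n=29: reaches L-position 22 → W
n=30: reaches L-position 23 → W
n=31: reaches L-position 24 → W
n=32: reaches L-position 24 → W
n=33: only reaches 30(W), 29(W), 26(W), 25(W), all W → L
n=34: only reaches 31(W), 30(W), 27(W), 26(W), all W → L
n=35: only reaches 32(W), 31(W), 28(W), 27(W), all W → L
n=36: reaches L-position 33 → W
n=37: reaches L-position 34 → W
n=38: reaches L-position 35 → W
n=39: reaches L-position 35 → W
n=40: reaches L-position 33 → W
n=41: reaches L-position 34 → W
n=42: reaches L-position 35 → W
n=43: reaches L-position 35 → W
L entries with 0 ≤ n ≤ 43: n = 0, 1, 2, 11, 12, 13, 22, 23, 24, 33, 34, 35; that makes 12.

12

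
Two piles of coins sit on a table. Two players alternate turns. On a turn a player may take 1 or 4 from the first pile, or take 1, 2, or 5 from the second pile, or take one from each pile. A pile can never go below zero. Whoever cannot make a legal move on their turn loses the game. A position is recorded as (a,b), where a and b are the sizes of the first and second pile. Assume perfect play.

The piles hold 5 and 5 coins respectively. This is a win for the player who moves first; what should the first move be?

Positions with no move are L. A position that does have a move is losing for the player to move precisely when every available move leads to a winning position for the opponent. Fill in the labels:
No move ever increases a pile, so every position that can arise here has a ≤ 5 and b ≤ 5; it is enough to label the cells with 0 ≤ a ≤ 5 and 0 ≤ b ≤ 5.
Every move lowers a or b (never raises either), so fill the grid row by row in increasing a, and left to right within a row: each cell's successors are then already labelled.
      b=0  b=1  b=2  b=3  b=4  b=5
a=0:    L    W    W    L    W    W
a=1:    W    W    L    W    W    L
a=2:    L    W    W    W    L    W
a=3:    W    W    L    W    W    W
a=4:    W    L    W    W    L    W
a=5:    L    W    W    L    W    W
Cells with no legal move (terminal, hence L): (0,0).
The remaining L cells, each justified by listing all of its moves:
(0,3): L (options (0,2)(W), (0,1)(W) are all W)
(1,2): L (options (0,2)(W), (1,1)(W), (1,0)(W), (0,1)(W) are all W)
(1,5): L (options (0,5)(W), (1,4)(W), (1,3)(W), (1,0)(W), (0,4)(W) are all W)
(2,0): L (sole option (1,0)(W) is W)
(2,4): L (options (1,4)(W), (2,3)(W), (2,2)(W), (1,3)(W) are all W)
(3,2): L (options (2,2)(W), (3,1)(W), (3,0)(W), (2,1)(W) are all W)
(4,1): L (options (3,1)(W), (0,1)(W), (4,0)(W), (3,0)(W) are all W)
(4,4): L (options (3,4)(W), (0,4)(W), (4,3)(W), (4,2)(W), (3,3)(W) are all W)
(5,0): L (options (4,0)(W), (1,0)(W) are all W)
(5,3): L (options (4,3)(W), (1,3)(W), (5,2)(W), (5,1)(W), (4,2)(W) are all W)
Every other cell has at least one move into one of the L cells above, so it is W.
From (5,5), the L positions reachable in one move are: (1,5), (5,3), (5,0), (4,4). Any move reaching one of these is winning.

Move to (1,5).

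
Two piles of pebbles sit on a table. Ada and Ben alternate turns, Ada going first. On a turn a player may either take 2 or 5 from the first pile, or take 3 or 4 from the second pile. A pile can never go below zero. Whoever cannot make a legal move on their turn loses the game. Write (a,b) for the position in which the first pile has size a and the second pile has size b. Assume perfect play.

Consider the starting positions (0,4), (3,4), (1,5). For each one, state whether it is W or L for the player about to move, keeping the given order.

Compute win/loss labels from the base case upward. A position with no move is L. Any other position is W if it can reach an L in one move, else L.
No move ever increases a pile, so every position that can arise here has a ≤ 3 and b ≤ 5; it is enough to label the cells with 0 ≤ a ≤ 3 and 0 ≤ b ≤ 5.
Every move lowers a or b (never raises either), so fill the grid row by row in increasing a, and left to right within a row: each cell's successors are then already labelled.
      b=0  b=1  b=2  b=3  b=4  b=5
a=0:    L    L    L    W    W    W
a=1:    L    L    L    W    W    W
a=2:    W    W    W    L    L    L
a=3:    W    W    W    L    L    L
Cells with no legal move (terminal, hence L): (0,0), (0,1), (0,2), (1,0), (1,1), (1,2).
The remaining L cells, each justified by listing all of its moves:
(2,3): →(0,3)(W), (2,0)(W) — all W, so L
(2,4): →(0,4)(W), (2,1)(W), (2,0)(W) — all W, so L
(2,5): →(0,5)(W), (2,2)(W), (2,1)(W) — all W, so L
(3,3): →(1,3)(W), (3,0)(W) — all W, so L
(3,4): →(1,4)(W), (3,1)(W), (3,0)(W) — all W, so L
(3,5): →(1,5)(W), (3,2)(W), (3,1)(W) — all W, so L
Every other cell has at least one move into one of the L cells above, so it is W.
(0,4): the move to (0,1) reaches an L cell, so W
(3,4): one of the L cells justified above, so L
(1,5): the move to (1,2) reaches an L cell, so W

(0,4): W, (3,4): L, (1,5): W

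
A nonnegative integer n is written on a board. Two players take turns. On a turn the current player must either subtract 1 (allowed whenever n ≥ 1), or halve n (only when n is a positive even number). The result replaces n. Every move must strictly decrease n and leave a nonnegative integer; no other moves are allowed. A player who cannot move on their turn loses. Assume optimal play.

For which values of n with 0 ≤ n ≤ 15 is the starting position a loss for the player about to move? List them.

0, 2, 5, 7, 9, 11, 13, 15

Use the standard recursion: the mover loses at a terminal position; elsewhere, the mover wins exactly when some move hands the opponent an L position.
n=0: no move → L
n=1: →0(L), so W
n=2: →1(W) only, which is W, so L
n=3: →2(L), so W
n=4: →2(L), so W
n=5: →4(W) only, which is W, so L
n=6: →5(L), so W
n=7: →6(W) only, which is W, so L
n=8: →7(L), so W
n=9: →8(W) only, which is W, so L
n=10: →5(L), so W
n=11: →10(W) only, which is W, so L
n=12: →11(L), so W
n=13: →12(W) only, which is W, so L
n=14: →7(L), so W
n=15: →14(W) only, which is W, so L
Reading off the rows marked L gives the requested list; there are 8 such values of n.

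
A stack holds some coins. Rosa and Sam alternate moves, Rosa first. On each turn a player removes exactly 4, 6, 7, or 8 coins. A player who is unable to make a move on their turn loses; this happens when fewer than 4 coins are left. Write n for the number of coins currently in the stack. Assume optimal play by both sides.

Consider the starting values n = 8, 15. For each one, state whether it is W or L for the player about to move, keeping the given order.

Label each position W (a win for the player to move) or L (a loss). A position with no legal move is L; any other position is W exactly when some move reaches an L, and L when every move reaches a W.
n=0: no move → L
n=1: no move → L
n=2: no move → L
n=3: no move → L
n=4: can move to 0, which is L ⇒ W
n=5: can move to 1, which is L ⇒ W
n=6: can move to 2, which is L ⇒ W
n=7: can move to 3, which is L ⇒ W
n=8: can move to 2, which is L ⇒ W
n=9: can move to 3, which is L ⇒ W
n=10: can move to 3, which is L ⇒ W
n=11: can move to 3, which is L ⇒ W
n=12: moves to 8(W), 6(W), 5(W), 4(W); every one is W ⇒ L
n=13: moves to 9(W), 7(W), 6(W), 5(W); every one is W ⇒ L
n=14: moves to 10(W), 8(W), 7(W), 6(W); every one is W ⇒ L
n=15: moves to 11(W), 9(W), 8(W), 7(W); every one is W ⇒ L

8: W, 15: L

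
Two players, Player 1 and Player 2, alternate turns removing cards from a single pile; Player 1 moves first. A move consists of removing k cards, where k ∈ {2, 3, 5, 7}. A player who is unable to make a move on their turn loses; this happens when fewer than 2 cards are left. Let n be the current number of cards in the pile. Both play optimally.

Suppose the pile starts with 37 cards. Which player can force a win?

Work bottom-up. With no move the player to move loses. Otherwise the position is W if at least one move leads to an L position for the opponent, and L if every move leads to a W.
n=0: no move → L
n=1: no move → L
n=2: reaches L-position 0 → W
n=3: reaches L-position 1 → W
n=4: reaches L-position 1 → W
n=5: reaches L-position 0 → W
n=6: reaches L-position 1 → W
n=7: reaches L-position 0 → W
n=8: reaches L-position 1 → W
n=9: only reaches 7(W), 6(W), 4(W), 2(W), all W → L
n=10: only reaches 8(W), 7(W), 5(W), 3(W), all W → L
n=11: reaches L-position 9 → W
n=12: reaches L-position 10 → W
n=13: reaches L-position 10 → W
n=14: reaches L-position 9 → W
n=15: reaches L-position 10 → W
n=16: reaches L-position 9 → W
n=17: reaches L-position 10 → W
n=18: only reaches 16(W), 15(W), 13(W), 11(W), all W → L
n=19: only reaches 17(W), 16(W), 14(W), 12(W), all W → L
n=20: reaches L-position 18 → W
n=21: reaches L-position 19 → W
n=22: reaches L-position 19 → W
n=23: reaches L-position 18 → W
n=24: reaches L-position 19 → W
n=25: reaches L-position 18 → W
n=26: reaches L-position 19 → W
n=27: only reaches 25(W), 24(W), 22(W), 20(W), all W → L
n=28: only reaches 26(W), 25(W), 23(W), 21(W), all W → L
n=29: reaches L-position 27 → W
n=30: reaches L-position 28 → W
n=31: reaches L-position 28 → W
n=32: reaches L-position 27 → W
n=33: reaches L-position 28 → W
n=34: reaches L-position 27 → W
n=35: reaches L-position 28 → W
n=36: only reaches 34(W), 33(W), 31(W), 29(W), all W → L
n=37: only reaches 35(W), 34(W), 32(W), 30(W), all W → L
The starting position 37 is L: whatever Player 1 does, the opponent receives a W position.

Player 2 wins.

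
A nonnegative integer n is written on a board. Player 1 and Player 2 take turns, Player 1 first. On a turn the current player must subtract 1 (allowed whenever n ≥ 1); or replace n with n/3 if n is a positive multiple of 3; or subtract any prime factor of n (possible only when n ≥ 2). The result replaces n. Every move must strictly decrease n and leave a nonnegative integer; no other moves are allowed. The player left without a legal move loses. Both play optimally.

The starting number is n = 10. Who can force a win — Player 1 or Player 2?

Work bottom-up. With no move the player to move loses. Otherwise the position is W if at least one move leads to an L position for the opponent, and L if every move leads to a W.
n=0: no move → L
n=1: reaches L-position 0 → W
n=2: reaches L-position 0 → W
n=3: reaches L-position 0 → W
n=4: only reaches 2(W), 3(W), all W → L
n=5: reaches L-position 0 → W
n=6: reaches L-position 4 → W
n=7: reaches L-position 0 → W
n=8: only reaches 6(W), 7(W), all W → L
n=9: reaches L-position 8 → W
n=10: reaches L-position 8 → W
From 10 Player 1 can move to 8, reaching an L position.

Player 1 wins.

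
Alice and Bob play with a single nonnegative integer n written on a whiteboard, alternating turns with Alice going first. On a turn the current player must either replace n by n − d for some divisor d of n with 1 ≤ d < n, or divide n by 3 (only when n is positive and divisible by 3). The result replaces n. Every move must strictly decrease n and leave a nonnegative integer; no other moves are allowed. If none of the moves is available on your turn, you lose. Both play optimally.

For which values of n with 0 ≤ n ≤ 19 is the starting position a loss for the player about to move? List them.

0, 1, 4, 7, 9, 11, 13, 15, 17, 19

Work bottom-up. With no move the player to move loses. Otherwise the position is W if at least one move leads to an L position for the opponent, and L if every move leads to a W.
n=0: no move → L
n=1: no move → L
n=2: W (go to 1, an L position)
n=3: W (go to 1, an L position)
n=4: L (options 2(W), 3(W) are all W)
n=5: W (go to 4, an L position)
n=6: W (go to 4, an L position)
n=7: L (sole option 6(W) is W)
n=8: W (go to 4, an L position)
n=9: L (options 3(W), 6(W), 8(W) are all W)
n=10: W (go to 9, an L position)
n=11: L (sole option 10(W) is W)
n=12: W (go to 4, an L position)
n=13: L (sole option 12(W) is W)
n=14: W (go to 7, an L position)
n=15: L (options 5(W), 10(W), 12(W), 14(W) are all W)
n=16: W (go to 15, an L position)
n=17: L (sole option 16(W) is W)
n=18: W (go to 9, an L position)
n=19: L (sole option 18(W) is W)
The losing starting values of n are exactly the entries labelled L in this table (10 of them).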